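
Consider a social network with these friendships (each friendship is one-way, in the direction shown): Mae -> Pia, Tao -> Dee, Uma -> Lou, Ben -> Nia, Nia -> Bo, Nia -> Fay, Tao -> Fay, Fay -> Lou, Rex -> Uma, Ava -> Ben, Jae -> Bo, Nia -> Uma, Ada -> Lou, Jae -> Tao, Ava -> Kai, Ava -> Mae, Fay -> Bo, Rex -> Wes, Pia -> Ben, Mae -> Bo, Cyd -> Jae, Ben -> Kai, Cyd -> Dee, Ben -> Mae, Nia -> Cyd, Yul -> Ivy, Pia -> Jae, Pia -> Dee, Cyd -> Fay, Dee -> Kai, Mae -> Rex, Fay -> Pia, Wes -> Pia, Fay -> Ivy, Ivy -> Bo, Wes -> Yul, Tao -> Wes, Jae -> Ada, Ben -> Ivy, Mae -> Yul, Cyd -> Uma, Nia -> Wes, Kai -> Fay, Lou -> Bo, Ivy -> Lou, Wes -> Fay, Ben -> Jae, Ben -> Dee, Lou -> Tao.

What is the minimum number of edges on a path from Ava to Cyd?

Level 0: Ava
Level 1: Ben, Kai, Mae
Level 2: Bo, Dee, Fay, Ivy, Jae, Nia, Pia, Rex, Yul
Level 3: Ada, Cyd, Lou, Tao, Uma, Wes
Cyd first appears at level 3.

3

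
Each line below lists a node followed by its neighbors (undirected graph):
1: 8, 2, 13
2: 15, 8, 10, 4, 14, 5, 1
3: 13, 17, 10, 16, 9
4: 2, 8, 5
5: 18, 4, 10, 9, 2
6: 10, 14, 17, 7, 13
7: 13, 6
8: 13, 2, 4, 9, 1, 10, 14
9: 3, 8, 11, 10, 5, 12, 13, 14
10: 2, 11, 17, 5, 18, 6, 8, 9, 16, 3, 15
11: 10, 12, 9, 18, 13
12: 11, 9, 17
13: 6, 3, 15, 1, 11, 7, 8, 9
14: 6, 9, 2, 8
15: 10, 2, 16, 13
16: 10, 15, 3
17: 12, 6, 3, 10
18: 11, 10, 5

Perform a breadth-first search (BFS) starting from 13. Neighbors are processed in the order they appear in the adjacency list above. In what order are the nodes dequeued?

13 -> 6 -> 3 -> 15 -> 1 -> 11 -> 7 -> 8 -> 9 -> 10 -> 14 -> 17 -> 16 -> 2 -> 12 -> 18 -> 4 -> 5

Visit 13; enqueue 6, 3, 15, 1, 11, 7, 8, 9 → queue [6, 3, 15, 1, 11, 7, 8, 9]
Visit 6; enqueue 10, 14, 17 → queue [3, 15, 1, 11, 7, 8, 9, 10, 14, 17]
Visit 3; enqueue 16 → queue [15, 1, 11, 7, 8, 9, 10, 14, 17, 16]
Visit 15; enqueue 2 → queue [1, 11, 7, 8, 9, 10, 14, 17, 16, 2]
Visit 1 → queue [11, 7, 8, 9, 10, 14, 17, 16, 2]
Visit 11; enqueue 12, 18 → queue [7, 8, 9, 10, 14, 17, 16, 2, 12, 18]
Visit 7 → queue [8, 9, 10, 14, 17, 16, 2, 12, 18]
Visit 8; enqueue 4 → queue [9, 10, 14, 17, 16, 2, 12, 18, 4]
Visit 9; enqueue 5 → queue [10, 14, 17, 16, 2, 12, 18, 4, 5]
Visit 10 → queue [14, 17, 16, 2, 12, 18, 4, 5]
Visit 14 → queue [17, 16, 2, 12, 18, 4, 5]
Visit 17 → queue [16, 2, 12, 18, 4, 5]
Visit 16 → queue [2, 12, 18, 4, 5]
Visit 2 → queue [12, 18, 4, 5]
Visit 12 → queue [18, 4, 5]
Visit 18 → queue [4, 5]
Visit 4 → queue [5]
Visit 5 → queue []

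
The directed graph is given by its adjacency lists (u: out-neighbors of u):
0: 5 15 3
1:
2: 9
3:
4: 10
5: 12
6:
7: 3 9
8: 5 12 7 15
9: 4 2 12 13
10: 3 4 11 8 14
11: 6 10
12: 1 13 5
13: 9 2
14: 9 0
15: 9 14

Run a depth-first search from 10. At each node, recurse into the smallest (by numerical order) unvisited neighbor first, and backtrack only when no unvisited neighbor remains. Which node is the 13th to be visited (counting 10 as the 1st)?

14

Visit 10
10 → 3
10 → 4
10 → 8
8 → 5
5 → 12
12 → 1
12 → 13
13 → 2
2 → 9
8 → 7
8 → 15
15 → 14
14 → 0
10 → 11
11 → 6

Visit order: 10, 3, 4, 8, 5, 12, 1, 13, 2, 9, 7, 15, 14, 0, 11, 6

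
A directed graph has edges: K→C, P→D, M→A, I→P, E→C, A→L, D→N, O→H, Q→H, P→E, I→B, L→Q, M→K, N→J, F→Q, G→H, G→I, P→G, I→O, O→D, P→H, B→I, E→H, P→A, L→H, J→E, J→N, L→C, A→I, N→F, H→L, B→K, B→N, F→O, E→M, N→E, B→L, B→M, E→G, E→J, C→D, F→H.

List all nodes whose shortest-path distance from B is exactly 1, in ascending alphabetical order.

I, K, L, M, N

Level 0: B
Level 1: I, K, L, M, N
Level 2: A, C, E, F, H, J, O, P, Q
Level 3: D, G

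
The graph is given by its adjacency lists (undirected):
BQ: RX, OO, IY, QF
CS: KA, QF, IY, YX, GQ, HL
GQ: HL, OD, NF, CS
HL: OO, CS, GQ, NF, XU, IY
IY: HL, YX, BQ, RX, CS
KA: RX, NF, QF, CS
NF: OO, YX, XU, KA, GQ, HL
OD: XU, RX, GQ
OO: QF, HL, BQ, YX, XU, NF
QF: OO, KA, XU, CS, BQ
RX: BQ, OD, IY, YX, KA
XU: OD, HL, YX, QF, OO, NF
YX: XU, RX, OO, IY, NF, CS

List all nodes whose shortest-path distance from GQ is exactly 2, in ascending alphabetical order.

IY, KA, OO, QF, RX, XU, YX

Level 0: GQ
Level 1: CS, HL, NF, OD
Level 2: IY, KA, OO, QF, RX, XU, YX
Level 3: BQ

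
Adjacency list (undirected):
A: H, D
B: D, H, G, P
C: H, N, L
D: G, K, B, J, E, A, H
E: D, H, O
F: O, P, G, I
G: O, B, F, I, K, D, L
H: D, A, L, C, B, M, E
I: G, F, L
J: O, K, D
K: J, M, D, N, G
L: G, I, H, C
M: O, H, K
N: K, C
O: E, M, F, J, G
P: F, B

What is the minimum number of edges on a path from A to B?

2

Level 0: A
Level 1: D, H
Level 2: B, C, E, G, J, K, L, M
Level 3: F, I, N, O, P
B first appears at level 2.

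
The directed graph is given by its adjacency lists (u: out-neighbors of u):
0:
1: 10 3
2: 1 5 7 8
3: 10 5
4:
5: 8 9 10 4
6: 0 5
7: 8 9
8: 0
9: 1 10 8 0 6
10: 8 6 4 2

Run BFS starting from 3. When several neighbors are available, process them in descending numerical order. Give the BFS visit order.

3, 10, 5, 8, 6, 4, 2, 9, 0, 7, 1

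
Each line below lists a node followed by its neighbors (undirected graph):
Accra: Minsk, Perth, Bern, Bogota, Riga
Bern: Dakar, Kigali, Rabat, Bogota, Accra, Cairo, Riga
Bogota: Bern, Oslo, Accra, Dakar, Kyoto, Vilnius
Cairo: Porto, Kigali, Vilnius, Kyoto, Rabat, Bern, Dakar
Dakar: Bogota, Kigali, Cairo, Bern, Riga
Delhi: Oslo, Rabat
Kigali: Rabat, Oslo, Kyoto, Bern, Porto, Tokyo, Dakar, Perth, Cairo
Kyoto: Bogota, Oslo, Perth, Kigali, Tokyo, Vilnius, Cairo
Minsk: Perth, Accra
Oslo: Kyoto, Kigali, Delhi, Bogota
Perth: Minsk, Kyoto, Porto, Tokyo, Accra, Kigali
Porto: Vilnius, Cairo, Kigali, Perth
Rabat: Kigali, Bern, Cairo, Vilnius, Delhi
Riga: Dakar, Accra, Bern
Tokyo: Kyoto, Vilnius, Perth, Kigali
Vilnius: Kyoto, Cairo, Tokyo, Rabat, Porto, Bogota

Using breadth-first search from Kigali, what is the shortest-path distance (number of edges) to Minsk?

Level 0: Kigali
Level 1: Bern, Cairo, Dakar, Kyoto, Oslo, Perth, Porto, Rabat, Tokyo
Level 2: Accra, Bogota, Delhi, Minsk, Riga, Vilnius
Minsk first appears at level 2.

2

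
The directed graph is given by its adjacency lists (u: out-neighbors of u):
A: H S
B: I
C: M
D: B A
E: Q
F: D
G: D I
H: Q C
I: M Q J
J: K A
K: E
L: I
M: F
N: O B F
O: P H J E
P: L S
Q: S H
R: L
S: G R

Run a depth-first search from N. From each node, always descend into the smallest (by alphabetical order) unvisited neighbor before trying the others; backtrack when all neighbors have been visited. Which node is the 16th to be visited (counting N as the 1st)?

K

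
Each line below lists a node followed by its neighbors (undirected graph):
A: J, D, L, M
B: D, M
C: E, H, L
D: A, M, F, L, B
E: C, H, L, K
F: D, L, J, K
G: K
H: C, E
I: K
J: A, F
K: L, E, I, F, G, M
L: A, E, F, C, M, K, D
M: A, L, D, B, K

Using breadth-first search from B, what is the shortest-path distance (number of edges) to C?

Level 0: B
Level 1: D, M
Level 2: A, F, K, L
Level 3: C, E, G, I, J
Level 4: H
C first appears at level 3.

3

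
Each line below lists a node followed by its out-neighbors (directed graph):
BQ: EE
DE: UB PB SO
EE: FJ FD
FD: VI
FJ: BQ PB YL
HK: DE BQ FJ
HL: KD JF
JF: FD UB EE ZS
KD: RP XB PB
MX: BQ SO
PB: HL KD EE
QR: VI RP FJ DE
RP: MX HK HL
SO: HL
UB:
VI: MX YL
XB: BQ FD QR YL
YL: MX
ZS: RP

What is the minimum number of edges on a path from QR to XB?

4

Level 0: QR
Level 1: DE, FJ, RP, VI
Level 2: BQ, HK, HL, MX, PB, SO, UB, YL
Level 3: EE, JF, KD
Level 4: FD, XB, ZS
XB first appears at level 4.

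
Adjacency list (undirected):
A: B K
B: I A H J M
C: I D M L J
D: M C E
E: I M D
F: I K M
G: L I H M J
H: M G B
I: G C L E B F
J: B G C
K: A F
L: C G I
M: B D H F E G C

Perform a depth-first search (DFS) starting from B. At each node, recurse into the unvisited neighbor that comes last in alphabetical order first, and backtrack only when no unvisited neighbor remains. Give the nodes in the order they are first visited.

Visit B
B → M
M → H
H → G
G → L
L → I
I → F
F → K
K → A
I → E
E → D
D → C
C → J

B, M, H, G, L, I, F, K, A, E, D, C, J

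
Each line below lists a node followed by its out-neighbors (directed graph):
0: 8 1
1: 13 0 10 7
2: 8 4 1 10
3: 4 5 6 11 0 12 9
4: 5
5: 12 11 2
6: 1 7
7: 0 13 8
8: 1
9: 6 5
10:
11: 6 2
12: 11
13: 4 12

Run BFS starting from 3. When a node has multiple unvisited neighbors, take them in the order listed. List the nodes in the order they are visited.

Visit 3; enqueue 4, 5, 6, 11, 0, 12, 9 → queue [4, 5, 6, 11, 0, 12, 9]
Visit 4 → queue [5, 6, 11, 0, 12, 9]
Visit 5; enqueue 2 → queue [6, 11, 0, 12, 9, 2]
Visit 6; enqueue 1, 7 → queue [11, 0, 12, 9, 2, 1, 7]
Visit 11 → queue [0, 12, 9, 2, 1, 7]
Visit 0; enqueue 8 → queue [12, 9, 2, 1, 7, 8]
Visit 12 → queue [9, 2, 1, 7, 8]
Visit 9 → queue [2, 1, 7, 8]
Visit 2; enqueue 10 → queue [1, 7, 8, 10]
Visit 1; enqueue 13 → queue [7, 8, 10, 13]
Visit 7 → queue [8, 10, 13]
Visit 8 → queue [10, 13]
Visit 10 → queue [13]
Visit 13 → queue []

3 4 5 6 11 0 12 9 2 1 7 8 10 13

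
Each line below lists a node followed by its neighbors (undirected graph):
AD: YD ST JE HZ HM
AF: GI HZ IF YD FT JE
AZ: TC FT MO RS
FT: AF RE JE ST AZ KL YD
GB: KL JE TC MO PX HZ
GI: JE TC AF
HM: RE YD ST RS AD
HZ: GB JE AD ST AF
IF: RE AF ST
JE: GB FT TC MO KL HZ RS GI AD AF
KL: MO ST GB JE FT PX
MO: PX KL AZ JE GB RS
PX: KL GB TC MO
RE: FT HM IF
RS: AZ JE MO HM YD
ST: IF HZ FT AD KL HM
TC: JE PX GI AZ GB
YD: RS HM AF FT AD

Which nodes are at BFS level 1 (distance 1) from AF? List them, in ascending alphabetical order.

Level 0: AF
Level 1: FT, GI, HZ, IF, JE, YD
Level 2: AD, AZ, GB, HM, KL, MO, RE, RS, ST, TC
Level 3: PX

FT, GI, HZ, IF, JE, YD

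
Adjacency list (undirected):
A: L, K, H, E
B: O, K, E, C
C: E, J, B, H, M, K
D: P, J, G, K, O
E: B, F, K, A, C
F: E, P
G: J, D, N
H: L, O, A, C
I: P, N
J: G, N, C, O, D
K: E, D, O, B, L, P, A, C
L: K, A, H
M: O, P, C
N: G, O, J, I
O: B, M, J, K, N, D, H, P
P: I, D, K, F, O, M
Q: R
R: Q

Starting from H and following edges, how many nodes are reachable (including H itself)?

16

BFS from H visits: H, L, O, A, C, K, B, M, J, N, D, P, E, G, I, F
Reachable nodes: 16 of 18 total.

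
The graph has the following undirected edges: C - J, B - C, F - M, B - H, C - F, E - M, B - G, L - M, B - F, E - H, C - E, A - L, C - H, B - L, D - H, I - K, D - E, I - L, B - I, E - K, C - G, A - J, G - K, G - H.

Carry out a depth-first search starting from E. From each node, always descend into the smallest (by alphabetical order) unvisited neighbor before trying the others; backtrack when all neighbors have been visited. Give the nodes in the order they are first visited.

E C B F M L A J I K G H D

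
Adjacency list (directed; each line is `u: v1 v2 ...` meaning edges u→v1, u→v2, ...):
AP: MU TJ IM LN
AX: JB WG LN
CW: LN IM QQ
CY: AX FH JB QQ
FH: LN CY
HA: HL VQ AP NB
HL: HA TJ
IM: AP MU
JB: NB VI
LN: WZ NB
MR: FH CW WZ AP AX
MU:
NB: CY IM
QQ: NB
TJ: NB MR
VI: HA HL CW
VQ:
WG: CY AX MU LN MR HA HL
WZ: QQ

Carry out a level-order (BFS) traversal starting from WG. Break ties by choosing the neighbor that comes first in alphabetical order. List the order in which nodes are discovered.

WG → AX → CY → HA → HL → LN → MR → MU → JB → FH → QQ → AP → NB → VQ → TJ → WZ → CW → VI → IM

Visit WG; enqueue AX, CY, HA, HL, LN, MR, MU → queue [AX, CY, HA, HL, LN, MR, MU]
Visit AX; enqueue JB → queue [CY, HA, HL, LN, MR, MU, JB]
Visit CY; enqueue FH, QQ → queue [HA, HL, LN, MR, MU, JB, FH, QQ]
Visit HA; enqueue AP, NB, VQ → queue [HL, LN, MR, MU, JB, FH, QQ, AP, NB, VQ]
Visit HL; enqueue TJ → queue [LN, MR, MU, JB, FH, QQ, AP, NB, VQ, TJ]
Visit LN; enqueue WZ → queue [MR, MU, JB, FH, QQ, AP, NB, VQ, TJ, WZ]
Visit MR; enqueue CW → queue [MU, JB, FH, QQ, AP, NB, VQ, TJ, WZ, CW]
Visit MU → queue [JB, FH, QQ, AP, NB, VQ, TJ, WZ, CW]
Visit JB; enqueue VI → queue [FH, QQ, AP, NB, VQ, TJ, WZ, CW, VI]
Visit FH → queue [QQ, AP, NB, VQ, TJ, WZ, CW, VI]
Visit QQ → queue [AP, NB, VQ, TJ, WZ, CW, VI]
Visit AP; enqueue IM → queue [NB, VQ, TJ, WZ, CW, VI, IM]
Visit NB → queue [VQ, TJ, WZ, CW, VI, IM]
Visit VQ → queue [TJ, WZ, CW, VI, IM]
Visit TJ → queue [WZ, CW, VI, IM]
Visit WZ → queue [CW, VI, IM]
Visit CW → queue [VI, IM]
Visit VI → queue [IM]
Visit IM → queue []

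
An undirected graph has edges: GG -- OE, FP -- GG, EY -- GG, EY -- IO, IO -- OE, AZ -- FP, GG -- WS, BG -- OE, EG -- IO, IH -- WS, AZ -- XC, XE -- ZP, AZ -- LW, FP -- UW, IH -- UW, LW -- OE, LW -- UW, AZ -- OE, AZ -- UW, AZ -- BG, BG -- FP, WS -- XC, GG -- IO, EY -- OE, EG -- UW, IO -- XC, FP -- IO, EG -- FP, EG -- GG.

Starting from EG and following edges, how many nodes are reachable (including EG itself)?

13

BFS from EG visits: EG, FP, GG, IO, UW, AZ, BG, EY, OE, WS, XC, IH, LW
Reachable nodes: 13 of 15 total.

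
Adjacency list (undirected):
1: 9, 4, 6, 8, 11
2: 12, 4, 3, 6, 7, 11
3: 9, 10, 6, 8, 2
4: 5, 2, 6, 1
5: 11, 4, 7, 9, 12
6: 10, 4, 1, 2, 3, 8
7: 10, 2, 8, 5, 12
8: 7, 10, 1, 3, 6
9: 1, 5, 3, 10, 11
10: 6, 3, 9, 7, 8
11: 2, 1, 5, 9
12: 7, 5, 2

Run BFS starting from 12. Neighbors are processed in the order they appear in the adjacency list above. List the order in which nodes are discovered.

12 -> 7 -> 5 -> 2 -> 10 -> 8 -> 11 -> 4 -> 9 -> 3 -> 6 -> 1

Visit 12; enqueue 7, 5, 2 → queue [7, 5, 2]
Visit 7; enqueue 10, 8 → queue [5, 2, 10, 8]
Visit 5; enqueue 11, 4, 9 → queue [2, 10, 8, 11, 4, 9]
Visit 2; enqueue 3, 6 → queue [10, 8, 11, 4, 9, 3, 6]
Visit 10 → queue [8, 11, 4, 9, 3, 6]
Visit 8; enqueue 1 → queue [11, 4, 9, 3, 6, 1]
Visit 11 → queue [4, 9, 3, 6, 1]
Visit 4 → queue [9, 3, 6, 1]
Visit 9 → queue [3, 6, 1]
Visit 3 → queue [6, 1]
Visit 6 → queue [1]
Visit 1 → queue []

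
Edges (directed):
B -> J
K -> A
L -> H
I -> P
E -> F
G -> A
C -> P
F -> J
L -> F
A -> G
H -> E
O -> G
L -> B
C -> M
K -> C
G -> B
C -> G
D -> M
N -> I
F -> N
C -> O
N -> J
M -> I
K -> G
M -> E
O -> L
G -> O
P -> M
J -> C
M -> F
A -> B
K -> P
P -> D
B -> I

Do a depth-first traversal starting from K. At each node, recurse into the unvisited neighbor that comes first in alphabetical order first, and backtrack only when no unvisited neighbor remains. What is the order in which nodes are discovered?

K A B I P D M E F J C G O L H N

Visit K
K → A
A → B
B → I
I → P
P → D
D → M
M → E
E → F
F → J
J → C
C → G
G → O
O → L
L → H
F → N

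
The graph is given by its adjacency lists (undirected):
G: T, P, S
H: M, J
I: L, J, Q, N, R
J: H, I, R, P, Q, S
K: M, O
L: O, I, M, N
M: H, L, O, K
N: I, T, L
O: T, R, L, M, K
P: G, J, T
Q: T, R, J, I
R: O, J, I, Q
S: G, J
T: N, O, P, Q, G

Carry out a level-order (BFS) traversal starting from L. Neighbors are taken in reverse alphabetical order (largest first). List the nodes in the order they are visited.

Visit L; enqueue O, N, M, I → queue [O, N, M, I]
Visit O; enqueue T, R, K → queue [N, M, I, T, R, K]
Visit N → queue [M, I, T, R, K]
Visit M; enqueue H → queue [I, T, R, K, H]
Visit I; enqueue Q, J → queue [T, R, K, H, Q, J]
Visit T; enqueue P, G → queue [R, K, H, Q, J, P, G]
Visit R → queue [K, H, Q, J, P, G]
Visit K → queue [H, Q, J, P, G]
Visit H → queue [Q, J, P, G]
Visit Q → queue [J, P, G]
Visit J; enqueue S → queue [P, G, S]
Visit P → queue [G, S]
Visit G → queue [S]
Visit S → queue []

L -> O -> N -> M -> I -> T -> R -> K -> H -> Q -> J -> P -> G -> S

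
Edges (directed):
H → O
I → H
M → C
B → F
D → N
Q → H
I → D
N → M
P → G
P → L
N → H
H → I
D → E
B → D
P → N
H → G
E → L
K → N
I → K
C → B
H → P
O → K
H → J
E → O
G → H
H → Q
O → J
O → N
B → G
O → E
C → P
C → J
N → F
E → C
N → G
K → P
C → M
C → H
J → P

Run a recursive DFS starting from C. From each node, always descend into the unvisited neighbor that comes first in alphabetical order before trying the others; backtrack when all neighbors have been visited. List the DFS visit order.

C, B, D, E, L, O, J, P, G, H, I, K, N, F, M, Q

Visit C
C → B
B → D
D → E
E → L
E → O
O → J
J → P
P → G
G → H
H → I
I → K
K → N
N → F
N → M
H → Q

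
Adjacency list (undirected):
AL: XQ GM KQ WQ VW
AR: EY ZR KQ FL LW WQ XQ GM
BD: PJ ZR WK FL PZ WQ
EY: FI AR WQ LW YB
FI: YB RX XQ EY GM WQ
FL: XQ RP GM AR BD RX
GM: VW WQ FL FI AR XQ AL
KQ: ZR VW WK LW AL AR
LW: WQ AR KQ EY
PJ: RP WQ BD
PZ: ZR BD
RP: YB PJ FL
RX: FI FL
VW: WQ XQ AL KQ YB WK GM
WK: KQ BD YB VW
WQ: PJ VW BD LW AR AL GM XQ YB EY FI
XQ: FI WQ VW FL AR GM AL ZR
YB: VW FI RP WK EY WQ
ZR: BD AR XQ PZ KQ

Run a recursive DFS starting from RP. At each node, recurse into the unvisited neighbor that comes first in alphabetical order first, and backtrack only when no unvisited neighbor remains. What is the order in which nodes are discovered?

RP -> FL -> AR -> EY -> FI -> GM -> AL -> KQ -> LW -> WQ -> BD -> PJ -> PZ -> ZR -> XQ -> VW -> WK -> YB -> RX

Visit RP
RP → FL
FL → AR
AR → EY
EY → FI
FI → GM
GM → AL
AL → KQ
KQ → LW
LW → WQ
WQ → BD
BD → PJ
BD → PZ
PZ → ZR
ZR → XQ
XQ → VW
VW → WK
WK → YB
FI → RX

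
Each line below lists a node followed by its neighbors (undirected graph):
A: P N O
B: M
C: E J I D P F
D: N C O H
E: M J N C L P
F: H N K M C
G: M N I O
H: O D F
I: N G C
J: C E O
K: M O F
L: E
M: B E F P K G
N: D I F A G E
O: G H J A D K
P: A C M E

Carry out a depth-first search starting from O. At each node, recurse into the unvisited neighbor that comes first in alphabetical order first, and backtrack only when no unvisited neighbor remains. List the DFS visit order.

O, A, N, D, C, E, J, L, M, B, F, H, K, G, I, P

Visit O
O → A
A → N
N → D
D → C
C → E
E → J
E → L
E → M
M → B
M → F
F → H
F → K
M → G
G → I
M → P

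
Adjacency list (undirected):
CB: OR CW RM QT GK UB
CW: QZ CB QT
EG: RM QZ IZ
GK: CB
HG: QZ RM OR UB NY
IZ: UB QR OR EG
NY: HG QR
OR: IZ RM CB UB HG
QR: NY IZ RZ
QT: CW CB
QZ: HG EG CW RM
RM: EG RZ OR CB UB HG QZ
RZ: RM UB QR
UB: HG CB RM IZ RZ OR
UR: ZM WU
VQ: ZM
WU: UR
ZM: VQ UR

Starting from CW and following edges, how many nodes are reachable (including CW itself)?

14

BFS from CW visits: CW, CB, QT, QZ, GK, OR, RM, UB, EG, HG, IZ, RZ, NY, QR
Reachable nodes: 14 of 18 total.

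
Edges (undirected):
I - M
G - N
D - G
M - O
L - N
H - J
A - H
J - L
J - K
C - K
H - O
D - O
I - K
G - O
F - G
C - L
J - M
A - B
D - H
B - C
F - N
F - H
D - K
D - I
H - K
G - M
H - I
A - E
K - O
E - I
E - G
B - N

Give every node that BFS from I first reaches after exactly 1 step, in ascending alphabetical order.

D, E, H, K, M

Level 0: I
Level 1: D, E, H, K, M
Level 2: A, C, F, G, J, O
Level 3: B, L, N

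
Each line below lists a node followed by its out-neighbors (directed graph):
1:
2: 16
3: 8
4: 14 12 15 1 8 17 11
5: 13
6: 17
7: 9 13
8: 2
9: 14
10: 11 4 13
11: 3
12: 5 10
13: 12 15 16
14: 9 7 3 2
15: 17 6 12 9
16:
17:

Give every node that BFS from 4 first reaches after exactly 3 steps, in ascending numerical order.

13, 16

Level 0: 4
Level 1: 1, 8, 11, 12, 14, 15, 17
Level 2: 2, 3, 5, 6, 7, 9, 10
Level 3: 13, 16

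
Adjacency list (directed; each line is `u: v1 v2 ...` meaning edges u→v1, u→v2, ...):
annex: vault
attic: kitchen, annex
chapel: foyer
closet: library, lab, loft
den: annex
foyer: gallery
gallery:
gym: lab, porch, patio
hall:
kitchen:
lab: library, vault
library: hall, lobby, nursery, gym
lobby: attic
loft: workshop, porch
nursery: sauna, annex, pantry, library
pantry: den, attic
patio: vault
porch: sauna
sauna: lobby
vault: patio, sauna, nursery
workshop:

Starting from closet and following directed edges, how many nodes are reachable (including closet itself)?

18

BFS from closet visits: closet, loft, library, lab, workshop, porch, nursery, lobby, hall, gym, vault, sauna, pantry, annex, attic, patio, den, kitchen
Reachable nodes: 18 of 21 total.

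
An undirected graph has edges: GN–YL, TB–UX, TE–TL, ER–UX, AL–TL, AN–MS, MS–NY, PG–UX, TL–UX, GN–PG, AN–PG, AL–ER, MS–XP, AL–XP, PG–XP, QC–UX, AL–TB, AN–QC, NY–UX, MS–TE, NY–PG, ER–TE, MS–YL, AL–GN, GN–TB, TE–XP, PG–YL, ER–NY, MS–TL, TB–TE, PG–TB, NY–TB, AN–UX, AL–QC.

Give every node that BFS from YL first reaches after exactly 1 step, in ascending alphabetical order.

GN, MS, PG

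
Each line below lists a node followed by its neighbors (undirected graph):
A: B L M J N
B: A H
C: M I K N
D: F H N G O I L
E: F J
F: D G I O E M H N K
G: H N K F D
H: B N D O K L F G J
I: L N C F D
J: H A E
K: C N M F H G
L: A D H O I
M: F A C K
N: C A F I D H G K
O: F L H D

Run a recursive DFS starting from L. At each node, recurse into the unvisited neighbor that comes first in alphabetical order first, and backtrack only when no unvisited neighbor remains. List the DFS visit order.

L, A, B, H, D, F, E, J, G, K, C, I, N, M, O

Visit L
L → A
A → B
B → H
H → D
D → F
F → E
E → J
F → G
G → K
K → C
C → I
I → N
C → M
F → O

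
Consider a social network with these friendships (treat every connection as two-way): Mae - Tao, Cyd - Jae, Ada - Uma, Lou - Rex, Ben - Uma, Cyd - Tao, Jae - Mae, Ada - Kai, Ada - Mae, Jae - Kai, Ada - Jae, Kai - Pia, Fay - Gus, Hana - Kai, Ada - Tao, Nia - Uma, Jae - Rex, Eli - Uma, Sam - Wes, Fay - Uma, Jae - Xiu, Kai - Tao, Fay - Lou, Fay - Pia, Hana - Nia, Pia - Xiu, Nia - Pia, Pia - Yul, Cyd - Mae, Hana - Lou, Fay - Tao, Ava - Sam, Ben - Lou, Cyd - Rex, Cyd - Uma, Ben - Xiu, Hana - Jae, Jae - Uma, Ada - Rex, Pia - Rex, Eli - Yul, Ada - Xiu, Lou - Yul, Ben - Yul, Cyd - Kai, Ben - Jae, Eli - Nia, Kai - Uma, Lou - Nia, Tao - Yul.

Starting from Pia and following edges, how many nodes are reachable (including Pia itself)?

BFS from Pia visits: Pia, Yul, Xiu, Rex, Nia, Kai, Fay, Tao, Lou, Eli, Ben, Jae, Ada, Cyd, Uma, Hana, Gus, Mae
Reachable nodes: 18 of 21 total.

18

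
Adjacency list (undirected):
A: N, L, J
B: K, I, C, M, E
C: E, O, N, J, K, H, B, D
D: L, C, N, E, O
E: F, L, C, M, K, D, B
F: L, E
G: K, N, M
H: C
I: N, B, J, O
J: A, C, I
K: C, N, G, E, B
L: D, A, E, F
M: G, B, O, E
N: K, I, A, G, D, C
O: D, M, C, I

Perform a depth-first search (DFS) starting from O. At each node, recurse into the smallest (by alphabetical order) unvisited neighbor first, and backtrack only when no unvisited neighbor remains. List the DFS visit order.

O, C, B, E, D, L, A, J, I, N, G, K, M, F, H

Visit O
O → C
C → B
B → E
E → D
D → L
L → A
A → J
J → I
I → N
N → G
G → K
G → M
L → F
C → H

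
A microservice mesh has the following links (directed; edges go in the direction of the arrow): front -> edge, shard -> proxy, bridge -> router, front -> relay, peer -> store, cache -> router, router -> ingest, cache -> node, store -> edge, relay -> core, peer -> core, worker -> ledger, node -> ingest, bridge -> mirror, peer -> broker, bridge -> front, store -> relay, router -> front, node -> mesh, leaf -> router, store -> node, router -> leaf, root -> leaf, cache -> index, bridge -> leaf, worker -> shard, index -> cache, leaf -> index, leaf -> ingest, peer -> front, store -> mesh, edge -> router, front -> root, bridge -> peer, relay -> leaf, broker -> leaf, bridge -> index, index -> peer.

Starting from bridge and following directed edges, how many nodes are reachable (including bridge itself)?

BFS from bridge visits: bridge, front, index, leaf, mirror, peer, router, edge, relay, root, cache, ingest, broker, core, store, node, mesh
Reachable nodes: 17 of 21 total.

17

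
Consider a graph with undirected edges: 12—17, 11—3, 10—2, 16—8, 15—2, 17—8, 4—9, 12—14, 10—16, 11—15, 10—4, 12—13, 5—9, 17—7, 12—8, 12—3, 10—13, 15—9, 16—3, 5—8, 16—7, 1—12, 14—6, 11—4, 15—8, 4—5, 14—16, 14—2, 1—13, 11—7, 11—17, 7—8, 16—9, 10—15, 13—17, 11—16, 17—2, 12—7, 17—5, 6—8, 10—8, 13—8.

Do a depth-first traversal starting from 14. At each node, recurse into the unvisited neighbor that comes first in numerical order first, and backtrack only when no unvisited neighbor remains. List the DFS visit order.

14 2 10 4 5 8 6 7 11 3 12 1 13 17 16 9 15

Visit 14
14 → 2
2 → 10
10 → 4
4 → 5
5 → 8
8 → 6
8 → 7
7 → 11
11 → 3
3 → 12
12 → 1
1 → 13
13 → 17
3 → 16
16 → 9
9 → 15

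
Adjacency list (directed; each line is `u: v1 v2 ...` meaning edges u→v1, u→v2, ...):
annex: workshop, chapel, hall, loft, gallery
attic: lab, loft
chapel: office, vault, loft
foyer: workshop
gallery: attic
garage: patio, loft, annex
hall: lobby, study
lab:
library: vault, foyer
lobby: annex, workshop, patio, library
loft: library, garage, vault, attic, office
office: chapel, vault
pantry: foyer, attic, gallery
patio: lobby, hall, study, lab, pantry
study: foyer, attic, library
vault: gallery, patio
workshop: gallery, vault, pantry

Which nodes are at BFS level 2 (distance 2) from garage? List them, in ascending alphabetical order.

Level 0: garage
Level 1: annex, loft, patio
Level 2: attic, chapel, gallery, hall, lab, library, lobby, office, pantry, study, vault, workshop
Level 3: foyer

attic, chapel, gallery, hall, lab, library, lobby, office, pantry, study, vault, workshop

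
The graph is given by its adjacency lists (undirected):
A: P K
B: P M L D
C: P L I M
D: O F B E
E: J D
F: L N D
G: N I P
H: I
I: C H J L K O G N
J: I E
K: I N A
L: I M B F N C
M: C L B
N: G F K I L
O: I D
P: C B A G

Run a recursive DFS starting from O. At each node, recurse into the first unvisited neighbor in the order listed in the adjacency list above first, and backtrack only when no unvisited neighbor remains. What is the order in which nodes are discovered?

Visit O
O → I
I → C
C → P
P → B
B → M
M → L
L → F
F → N
N → G
N → K
K → A
F → D
D → E
E → J
I → H

O → I → C → P → B → M → L → F → N → G → K → A → D → E → J → H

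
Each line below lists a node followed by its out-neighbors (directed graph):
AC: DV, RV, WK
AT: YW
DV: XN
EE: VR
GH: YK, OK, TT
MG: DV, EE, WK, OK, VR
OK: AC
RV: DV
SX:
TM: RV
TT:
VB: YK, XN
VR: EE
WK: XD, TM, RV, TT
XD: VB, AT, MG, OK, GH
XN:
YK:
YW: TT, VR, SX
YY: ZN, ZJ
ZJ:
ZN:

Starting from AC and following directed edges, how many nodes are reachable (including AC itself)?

18

BFS from AC visits: AC, DV, RV, WK, XN, TM, TT, XD, AT, GH, MG, OK, VB, YW, YK, EE, VR, SX
Reachable nodes: 18 of 21 total.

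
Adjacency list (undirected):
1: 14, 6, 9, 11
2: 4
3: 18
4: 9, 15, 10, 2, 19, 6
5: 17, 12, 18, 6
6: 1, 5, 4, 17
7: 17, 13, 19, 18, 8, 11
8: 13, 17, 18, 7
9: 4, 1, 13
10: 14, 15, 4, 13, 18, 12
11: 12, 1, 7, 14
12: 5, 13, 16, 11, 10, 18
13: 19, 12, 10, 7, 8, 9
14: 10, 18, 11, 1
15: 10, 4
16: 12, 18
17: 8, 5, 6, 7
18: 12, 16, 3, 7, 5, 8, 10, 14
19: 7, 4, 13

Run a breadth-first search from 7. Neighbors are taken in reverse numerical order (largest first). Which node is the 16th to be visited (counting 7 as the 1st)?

9

Visit 7; enqueue 19, 18, 17, 13, 11, 8 → queue [19, 18, 17, 13, 11, 8]
Visit 19; enqueue 4 → queue [18, 17, 13, 11, 8, 4]
Visit 18; enqueue 16, 14, 12, 10, 5, 3 → queue [17, 13, 11, 8, 4, 16, 14, 12, 10, 5, 3]
Visit 17; enqueue 6 → queue [13, 11, 8, 4, 16, 14, 12, 10, 5, 3, 6]
Visit 13; enqueue 9 → queue [11, 8, 4, 16, 14, 12, 10, 5, 3, 6, 9]
Visit 11; enqueue 1 → queue [8, 4, 16, 14, 12, 10, 5, 3, 6, 9, 1]
Visit 8 → queue [4, 16, 14, 12, 10, 5, 3, 6, 9, 1]
Visit 4; enqueue 15, 2 → queue [16, 14, 12, 10, 5, 3, 6, 9, 1, 15, 2]
Visit 16 → queue [14, 12, 10, 5, 3, 6, 9, 1, 15, 2]
Visit 14 → queue [12, 10, 5, 3, 6, 9, 1, 15, 2]
Visit 12 → queue [10, 5, 3, 6, 9, 1, 15, 2]
Visit 10 → queue [5, 3, 6, 9, 1, 15, 2]
Visit 5 → queue [3, 6, 9, 1, 15, 2]
Visit 3 → queue [6, 9, 1, 15, 2]
Visit 6 → queue [9, 1, 15, 2]
Visit 9 → queue [1, 15, 2]
Visit 1 → queue [15, 2]
Visit 15 → queue [2]
Visit 2 → queue []

Visit order: 7, 19, 18, 17, 13, 11, 8, 4, 16, 14, 12, 10, 5, 3, 6, 9, 1, 15, 2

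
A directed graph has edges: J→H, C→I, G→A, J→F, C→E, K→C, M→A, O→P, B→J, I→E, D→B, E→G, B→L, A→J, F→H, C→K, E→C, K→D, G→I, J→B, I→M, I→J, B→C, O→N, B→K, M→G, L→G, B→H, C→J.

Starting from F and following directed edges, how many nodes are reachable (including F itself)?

2

BFS from F visits: F, H
Reachable nodes: 2 of 16 total.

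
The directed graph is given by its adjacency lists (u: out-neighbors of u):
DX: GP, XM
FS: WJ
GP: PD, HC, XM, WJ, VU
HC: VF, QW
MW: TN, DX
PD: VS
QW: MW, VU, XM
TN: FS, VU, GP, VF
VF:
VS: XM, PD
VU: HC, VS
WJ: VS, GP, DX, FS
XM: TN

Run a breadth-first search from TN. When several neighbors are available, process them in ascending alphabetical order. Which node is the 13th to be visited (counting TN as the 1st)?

Visit TN; enqueue FS, GP, VF, VU → queue [FS, GP, VF, VU]
Visit FS; enqueue WJ → queue [GP, VF, VU, WJ]
Visit GP; enqueue HC, PD, XM → queue [VF, VU, WJ, HC, PD, XM]
Visit VF → queue [VU, WJ, HC, PD, XM]
Visit VU; enqueue VS → queue [WJ, HC, PD, XM, VS]
Visit WJ; enqueue DX → queue [HC, PD, XM, VS, DX]
Visit HC; enqueue QW → queue [PD, XM, VS, DX, QW]
Visit PD → queue [XM, VS, DX, QW]
Visit XM → queue [VS, DX, QW]
Visit VS → queue [DX, QW]
Visit DX → queue [QW]
Visit QW; enqueue MW → queue [MW]
Visit MW → queue []

Visit order: TN, FS, GP, VF, VU, WJ, HC, PD, XM, VS, DX, QW, MW

MW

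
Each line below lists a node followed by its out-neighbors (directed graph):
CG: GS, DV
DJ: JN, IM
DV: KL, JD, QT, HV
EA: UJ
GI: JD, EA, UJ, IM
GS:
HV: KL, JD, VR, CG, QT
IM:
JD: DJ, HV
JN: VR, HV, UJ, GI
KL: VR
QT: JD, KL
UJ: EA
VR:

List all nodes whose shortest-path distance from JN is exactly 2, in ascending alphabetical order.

CG, EA, IM, JD, KL, QT

Level 0: JN
Level 1: GI, HV, UJ, VR
Level 2: CG, EA, IM, JD, KL, QT
Level 3: DJ, DV, GS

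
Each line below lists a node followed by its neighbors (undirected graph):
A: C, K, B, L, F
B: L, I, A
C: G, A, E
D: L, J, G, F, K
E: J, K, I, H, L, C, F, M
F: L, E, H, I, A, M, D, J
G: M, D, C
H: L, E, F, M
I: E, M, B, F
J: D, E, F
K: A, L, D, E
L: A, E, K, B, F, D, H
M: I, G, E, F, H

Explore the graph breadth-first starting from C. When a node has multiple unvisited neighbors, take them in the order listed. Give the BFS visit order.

C, G, A, E, M, D, K, B, L, F, J, I, H

Visit C; enqueue G, A, E → queue [G, A, E]
Visit G; enqueue M, D → queue [A, E, M, D]
Visit A; enqueue K, B, L, F → queue [E, M, D, K, B, L, F]
Visit E; enqueue J, I, H → queue [M, D, K, B, L, F, J, I, H]
Visit M → queue [D, K, B, L, F, J, I, H]
Visit D → queue [K, B, L, F, J, I, H]
Visit K → queue [B, L, F, J, I, H]
Visit B → queue [L, F, J, I, H]
Visit L → queue [F, J, I, H]
Visit F → queue [J, I, H]
Visit J → queue [I, H]
Visit I → queue [H]
Visit H → queue []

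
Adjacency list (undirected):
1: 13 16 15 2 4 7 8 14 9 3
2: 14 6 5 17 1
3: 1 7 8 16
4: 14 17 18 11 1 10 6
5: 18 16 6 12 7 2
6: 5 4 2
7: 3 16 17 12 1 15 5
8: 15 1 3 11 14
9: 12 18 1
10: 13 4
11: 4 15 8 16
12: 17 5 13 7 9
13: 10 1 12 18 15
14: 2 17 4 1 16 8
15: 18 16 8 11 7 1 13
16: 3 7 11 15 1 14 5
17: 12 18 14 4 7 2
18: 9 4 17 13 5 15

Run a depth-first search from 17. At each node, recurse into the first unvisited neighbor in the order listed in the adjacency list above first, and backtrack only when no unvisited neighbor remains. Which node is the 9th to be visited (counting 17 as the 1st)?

4

Visit 17
17 → 12
12 → 5
5 → 18
18 → 9
9 → 1
1 → 13
13 → 10
10 → 4
4 → 14
14 → 2
2 → 6
14 → 16
16 → 3
3 → 7
7 → 15
15 → 8
8 → 11

Visit order: 17, 12, 5, 18, 9, 1, 13, 10, 4, 14, 2, 6, 16, 3, 7, 15, 8, 11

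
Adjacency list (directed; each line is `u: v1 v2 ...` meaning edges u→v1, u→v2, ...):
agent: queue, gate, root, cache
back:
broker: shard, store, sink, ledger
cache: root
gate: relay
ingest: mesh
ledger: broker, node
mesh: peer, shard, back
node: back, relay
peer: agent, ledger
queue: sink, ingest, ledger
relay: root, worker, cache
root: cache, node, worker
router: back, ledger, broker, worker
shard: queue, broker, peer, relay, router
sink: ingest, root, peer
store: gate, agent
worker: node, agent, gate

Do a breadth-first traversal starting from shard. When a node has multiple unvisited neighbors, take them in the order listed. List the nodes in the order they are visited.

shard → queue → broker → peer → relay → router → sink → ingest → ledger → store → agent → root → worker → cache → back → mesh → node → gate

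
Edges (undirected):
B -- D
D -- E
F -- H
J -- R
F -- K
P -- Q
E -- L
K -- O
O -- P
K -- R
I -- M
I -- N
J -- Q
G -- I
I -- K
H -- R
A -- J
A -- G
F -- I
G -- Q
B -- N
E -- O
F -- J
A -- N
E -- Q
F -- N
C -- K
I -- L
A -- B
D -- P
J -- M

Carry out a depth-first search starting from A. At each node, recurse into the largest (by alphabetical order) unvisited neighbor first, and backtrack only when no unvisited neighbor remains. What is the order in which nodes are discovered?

A -> N -> I -> M -> J -> R -> K -> O -> P -> Q -> G -> E -> L -> D -> B -> F -> H -> C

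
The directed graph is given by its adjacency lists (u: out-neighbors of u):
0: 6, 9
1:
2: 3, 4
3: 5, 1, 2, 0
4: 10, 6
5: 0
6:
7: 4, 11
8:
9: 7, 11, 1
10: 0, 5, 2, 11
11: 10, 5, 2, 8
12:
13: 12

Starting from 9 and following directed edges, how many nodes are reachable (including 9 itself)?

BFS from 9 visits: 9, 7, 11, 1, 4, 10, 5, 2, 8, 6, 0, 3
Reachable nodes: 12 of 14 total.

12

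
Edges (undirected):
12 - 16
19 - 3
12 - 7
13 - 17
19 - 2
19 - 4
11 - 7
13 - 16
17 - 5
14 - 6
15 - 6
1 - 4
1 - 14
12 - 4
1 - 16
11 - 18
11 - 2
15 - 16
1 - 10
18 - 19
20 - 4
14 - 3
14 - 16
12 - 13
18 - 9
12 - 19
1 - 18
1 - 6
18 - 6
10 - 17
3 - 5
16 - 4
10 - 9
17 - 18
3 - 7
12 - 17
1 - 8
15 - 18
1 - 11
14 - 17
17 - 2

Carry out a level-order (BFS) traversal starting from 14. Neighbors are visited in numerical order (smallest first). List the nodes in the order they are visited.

14, 1, 3, 6, 16, 17, 4, 8, 10, 11, 18, 5, 7, 19, 15, 12, 13, 2, 20, 9

Visit 14; enqueue 1, 3, 6, 16, 17 → queue [1, 3, 6, 16, 17]
Visit 1; enqueue 4, 8, 10, 11, 18 → queue [3, 6, 16, 17, 4, 8, 10, 11, 18]
Visit 3; enqueue 5, 7, 19 → queue [6, 16, 17, 4, 8, 10, 11, 18, 5, 7, 19]
Visit 6; enqueue 15 → queue [16, 17, 4, 8, 10, 11, 18, 5, 7, 19, 15]
Visit 16; enqueue 12, 13 → queue [17, 4, 8, 10, 11, 18, 5, 7, 19, 15, 12, 13]
Visit 17; enqueue 2 → queue [4, 8, 10, 11, 18, 5, 7, 19, 15, 12, 13, 2]
Visit 4; enqueue 20 → queue [8, 10, 11, 18, 5, 7, 19, 15, 12, 13, 2, 20]
Visit 8 → queue [10, 11, 18, 5, 7, 19, 15, 12, 13, 2, 20]
Visit 10; enqueue 9 → queue [11, 18, 5, 7, 19, 15, 12, 13, 2, 20, 9]
Visit 11 → queue [18, 5, 7, 19, 15, 12, 13, 2, 20, 9]
Visit 18 → queue [5, 7, 19, 15, 12, 13, 2, 20, 9]
Visit 5 → queue [7, 19, 15, 12, 13, 2, 20, 9]
Visit 7 → queue [19, 15, 12, 13, 2, 20, 9]
Visit 19 → queue [15, 12, 13, 2, 20, 9]
Visit 15 → queue [12, 13, 2, 20, 9]
Visit 12 → queue [13, 2, 20, 9]
Visit 13 → queue [2, 20, 9]
Visit 2 → queue [20, 9]
Visit 20 → queue [9]
Visit 9 → queue []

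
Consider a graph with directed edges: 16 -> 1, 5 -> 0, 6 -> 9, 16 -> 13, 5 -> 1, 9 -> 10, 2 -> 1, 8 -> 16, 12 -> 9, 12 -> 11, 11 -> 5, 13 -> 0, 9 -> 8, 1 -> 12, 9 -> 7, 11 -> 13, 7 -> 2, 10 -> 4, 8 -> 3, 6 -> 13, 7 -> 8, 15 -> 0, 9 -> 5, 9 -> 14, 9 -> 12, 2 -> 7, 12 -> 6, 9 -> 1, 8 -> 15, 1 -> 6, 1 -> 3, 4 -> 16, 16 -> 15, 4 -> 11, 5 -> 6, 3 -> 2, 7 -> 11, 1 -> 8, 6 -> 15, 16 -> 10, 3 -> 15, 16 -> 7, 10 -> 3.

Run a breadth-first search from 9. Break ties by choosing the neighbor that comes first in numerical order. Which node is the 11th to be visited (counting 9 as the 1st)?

Visit 9; enqueue 1, 5, 7, 8, 10, 12, 14 → queue [1, 5, 7, 8, 10, 12, 14]
Visit 1; enqueue 3, 6 → queue [5, 7, 8, 10, 12, 14, 3, 6]
Visit 5; enqueue 0 → queue [7, 8, 10, 12, 14, 3, 6, 0]
Visit 7; enqueue 2, 11 → queue [8, 10, 12, 14, 3, 6, 0, 2, 11]
Visit 8; enqueue 15, 16 → queue [10, 12, 14, 3, 6, 0, 2, 11, 15, 16]
Visit 10; enqueue 4 → queue [12, 14, 3, 6, 0, 2, 11, 15, 16, 4]
Visit 12 → queue [14, 3, 6, 0, 2, 11, 15, 16, 4]
Visit 14 → queue [3, 6, 0, 2, 11, 15, 16, 4]
Visit 3 → queue [6, 0, 2, 11, 15, 16, 4]
Visit 6; enqueue 13 → queue [0, 2, 11, 15, 16, 4, 13]
Visit 0 → queue [2, 11, 15, 16, 4, 13]
Visit 2 → queue [11, 15, 16, 4, 13]
Visit 11 → queue [15, 16, 4, 13]
Visit 15 → queue [16, 4, 13]
Visit 16 → queue [4, 13]
Visit 4 → queue [13]
Visit 13 → queue []

Visit order: 9, 1, 5, 7, 8, 10, 12, 14, 3, 6, 0, 2, 11, 15, 16, 4, 13

0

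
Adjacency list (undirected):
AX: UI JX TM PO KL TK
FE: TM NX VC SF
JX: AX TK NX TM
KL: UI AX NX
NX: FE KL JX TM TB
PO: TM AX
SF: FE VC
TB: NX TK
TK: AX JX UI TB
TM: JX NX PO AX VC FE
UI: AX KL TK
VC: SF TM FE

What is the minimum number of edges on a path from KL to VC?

3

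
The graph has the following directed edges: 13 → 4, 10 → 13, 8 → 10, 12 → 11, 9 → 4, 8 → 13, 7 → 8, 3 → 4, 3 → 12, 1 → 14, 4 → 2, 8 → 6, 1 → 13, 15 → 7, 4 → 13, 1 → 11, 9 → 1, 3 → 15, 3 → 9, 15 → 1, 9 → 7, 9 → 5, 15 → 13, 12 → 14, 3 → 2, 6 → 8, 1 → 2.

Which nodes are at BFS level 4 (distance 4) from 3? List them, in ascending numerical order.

6, 10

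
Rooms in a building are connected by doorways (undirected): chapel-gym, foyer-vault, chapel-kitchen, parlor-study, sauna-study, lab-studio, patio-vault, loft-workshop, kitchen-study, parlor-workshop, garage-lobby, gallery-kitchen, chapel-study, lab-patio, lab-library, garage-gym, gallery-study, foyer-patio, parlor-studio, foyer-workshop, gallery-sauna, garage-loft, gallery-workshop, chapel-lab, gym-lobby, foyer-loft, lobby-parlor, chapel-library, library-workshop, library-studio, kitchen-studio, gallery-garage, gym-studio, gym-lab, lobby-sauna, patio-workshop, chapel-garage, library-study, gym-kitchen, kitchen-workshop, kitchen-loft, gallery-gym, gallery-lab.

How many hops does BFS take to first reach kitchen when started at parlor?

Level 0: parlor
Level 1: lobby, studio, study, workshop
Level 2: chapel, foyer, gallery, garage, gym, kitchen, lab, library, loft, patio, sauna
Level 3: vault
kitchen first appears at level 2.

2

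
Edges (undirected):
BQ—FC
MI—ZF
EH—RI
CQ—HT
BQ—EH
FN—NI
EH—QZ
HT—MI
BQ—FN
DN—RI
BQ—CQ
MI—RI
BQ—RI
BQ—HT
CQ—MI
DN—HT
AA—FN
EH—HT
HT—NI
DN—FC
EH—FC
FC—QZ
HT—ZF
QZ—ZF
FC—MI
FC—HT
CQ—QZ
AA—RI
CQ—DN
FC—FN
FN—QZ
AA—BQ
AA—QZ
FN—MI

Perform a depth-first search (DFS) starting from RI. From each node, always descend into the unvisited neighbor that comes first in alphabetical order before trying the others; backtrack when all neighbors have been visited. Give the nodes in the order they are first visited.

RI, AA, BQ, CQ, DN, FC, EH, HT, MI, FN, NI, QZ, ZF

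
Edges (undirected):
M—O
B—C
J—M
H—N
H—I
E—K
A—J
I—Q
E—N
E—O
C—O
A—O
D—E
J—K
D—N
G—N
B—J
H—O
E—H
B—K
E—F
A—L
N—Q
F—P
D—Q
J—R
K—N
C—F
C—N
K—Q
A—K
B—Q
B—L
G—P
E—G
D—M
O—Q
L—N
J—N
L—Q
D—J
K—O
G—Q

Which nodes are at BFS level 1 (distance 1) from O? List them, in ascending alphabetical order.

Level 0: O
Level 1: A, C, E, H, K, M, Q
Level 2: B, D, F, G, I, J, L, N
Level 3: P, R

A, C, E, H, K, M, Q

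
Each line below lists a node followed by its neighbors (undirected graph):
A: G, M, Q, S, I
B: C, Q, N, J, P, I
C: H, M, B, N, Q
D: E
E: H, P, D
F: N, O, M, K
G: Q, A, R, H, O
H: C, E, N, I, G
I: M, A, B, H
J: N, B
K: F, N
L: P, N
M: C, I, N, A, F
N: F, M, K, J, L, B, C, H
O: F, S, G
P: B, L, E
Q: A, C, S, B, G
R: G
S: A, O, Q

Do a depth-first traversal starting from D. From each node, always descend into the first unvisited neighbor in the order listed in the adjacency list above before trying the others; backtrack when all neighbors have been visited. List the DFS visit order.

Visit D
D → E
E → H
H → C
C → M
M → I
I → A
A → G
G → Q
Q → S
S → O
O → F
F → N
N → K
N → J
J → B
B → P
P → L
G → R

D, E, H, C, M, I, A, G, Q, S, O, F, N, K, J, B, P, L, R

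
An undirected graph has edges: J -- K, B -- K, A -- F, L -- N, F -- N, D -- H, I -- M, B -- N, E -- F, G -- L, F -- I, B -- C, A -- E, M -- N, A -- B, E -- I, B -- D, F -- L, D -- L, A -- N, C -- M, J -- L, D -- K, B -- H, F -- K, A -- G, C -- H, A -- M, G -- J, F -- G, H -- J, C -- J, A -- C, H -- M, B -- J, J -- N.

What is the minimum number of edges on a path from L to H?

2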